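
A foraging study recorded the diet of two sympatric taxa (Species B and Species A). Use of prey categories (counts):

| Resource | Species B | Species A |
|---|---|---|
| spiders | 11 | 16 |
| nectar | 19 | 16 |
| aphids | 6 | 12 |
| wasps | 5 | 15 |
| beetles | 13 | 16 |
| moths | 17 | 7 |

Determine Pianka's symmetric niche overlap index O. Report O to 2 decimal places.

0.88

Proportions for Species B (n=71): 11/71=0.1549, 19/71=0.2676, 6/71=0.0845, 5/71=0.0704, 13/71=0.1831, 17/71=0.2394
Proportions for Species A (n=82): 16/82=0.1951, 16/82=0.1951, 12/82=0.1463, 15/82=0.1829, 16/82=0.1951, 7/82=0.0854
Σ p₁ᵢp₂ᵢ = 0.030221 + 0.052209 + 0.012362 + 0.012876 + 0.035723 + 0.020445 = 0.163836
Σp_1ᵢ² = 0.1549² + 0.2676² + 0.0845² + 0.0704² + 0.1831² + 0.2394² = 0.023994 + 0.071610 + 0.007140 + 0.004956 + 0.033526 + 0.057312 = 0.198538
Σp_2ᵢ² = 0.1951² + 0.1951² + 0.1463² + 0.1829² + 0.1951² + 0.0854² = 0.038064 + 0.038064 + 0.021404 + 0.033452 + 0.038064 + 0.007293 = 0.176341
O = 0.163836 / √(0.198538 × 0.176341) = 0.163836 / 0.1871106 = 0.8756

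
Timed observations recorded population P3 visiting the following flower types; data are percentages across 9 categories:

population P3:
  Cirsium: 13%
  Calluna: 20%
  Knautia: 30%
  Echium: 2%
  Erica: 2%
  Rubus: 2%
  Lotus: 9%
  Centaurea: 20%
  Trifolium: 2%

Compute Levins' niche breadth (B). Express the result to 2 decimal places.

5.09

Convert percentages to proportions (divide by 100).
Σpᵢ² = 0.13² + 0.20² + 0.30² + 0.02² + 0.02² + 0.02² + 0.09² + 0.20² + 0.02² = 0.0169 + 0.0400 + 0.0900 + 0.0004 + 0.0004 + 0.0004 + 0.0081 + 0.0400 + 0.0004 = 0.1966
B = 1 / 0.1966 = 5.0865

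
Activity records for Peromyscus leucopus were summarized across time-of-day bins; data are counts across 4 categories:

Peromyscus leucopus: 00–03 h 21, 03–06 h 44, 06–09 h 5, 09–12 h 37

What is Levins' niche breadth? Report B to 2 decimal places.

3.04

Proportions for Peromyscus leucopus (n=107): 21/107=0.1963, 44/107=0.4112, 5/107=0.0467, 37/107=0.3458
Σpᵢ² = 0.1963² + 0.4112² + 0.0467² + 0.3458² = 0.038534 + 0.169085 + 0.002181 + 0.119578 = 0.329378
B = 1 / 0.329378 = 3.0360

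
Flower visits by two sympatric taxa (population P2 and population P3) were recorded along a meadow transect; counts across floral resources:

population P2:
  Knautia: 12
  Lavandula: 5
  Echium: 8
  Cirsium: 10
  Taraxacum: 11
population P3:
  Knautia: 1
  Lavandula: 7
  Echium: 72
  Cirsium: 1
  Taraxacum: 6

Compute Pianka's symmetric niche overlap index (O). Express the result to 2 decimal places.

Proportions for population P2 (n=46): 12/46=0.2609, 5/46=0.1087, 8/46=0.1739, 10/46=0.2174, 11/46=0.2391
Proportions for population P3 (n=87): 1/87=0.0115, 7/87=0.0805, 72/87=0.8276, 1/87=0.0115, 6/87=0.0690
Σ p₁ᵢp₂ᵢ = 0.003000 + 0.008750 + 0.143920 + 0.002500 + 0.016498 = 0.174668
Σp_1ᵢ² = 0.2609² + 0.1087² + 0.1739² + 0.2174² + 0.2391² = 0.068069 + 0.011816 + 0.030241 + 0.047263 + 0.057169 = 0.214558
Σp_2ᵢ² = 0.0115² + 0.0805² + 0.8276² + 0.0115² + 0.0690² = 0.000132 + 0.006480 + 0.684922 + 0.000132 + 0.004761 = 0.696427
O = 0.174668 / √(0.214558 × 0.696427) = 0.174668 / 0.3865540 = 0.4519

0.45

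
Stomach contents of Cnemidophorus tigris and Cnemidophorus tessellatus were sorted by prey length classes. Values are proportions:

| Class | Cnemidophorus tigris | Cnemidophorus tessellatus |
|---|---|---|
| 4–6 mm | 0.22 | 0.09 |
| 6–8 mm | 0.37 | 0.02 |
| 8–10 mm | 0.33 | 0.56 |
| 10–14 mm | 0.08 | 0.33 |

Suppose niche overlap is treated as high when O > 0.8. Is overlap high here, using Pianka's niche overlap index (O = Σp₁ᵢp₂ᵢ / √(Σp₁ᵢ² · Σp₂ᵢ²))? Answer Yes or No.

Σ p₁ᵢp₂ᵢ = 0.0198 + 0.0074 + 0.1848 + 0.0264 = 0.2384
Σp_1ᵢ² = 0.22² + 0.37² + 0.33² + 0.08² = 0.0484 + 0.1369 + 0.1089 + 0.0064 = 0.3006
Σp_2ᵢ² = 0.09² + 0.02² + 0.56² + 0.33² = 0.0081 + 0.0004 + 0.3136 + 0.1089 = 0.4310
O = 0.2384 / √(0.3006 × 0.4310) = 0.2384 / 0.35994 = 0.6623
O = 0.6623 < 0.8 → No.

No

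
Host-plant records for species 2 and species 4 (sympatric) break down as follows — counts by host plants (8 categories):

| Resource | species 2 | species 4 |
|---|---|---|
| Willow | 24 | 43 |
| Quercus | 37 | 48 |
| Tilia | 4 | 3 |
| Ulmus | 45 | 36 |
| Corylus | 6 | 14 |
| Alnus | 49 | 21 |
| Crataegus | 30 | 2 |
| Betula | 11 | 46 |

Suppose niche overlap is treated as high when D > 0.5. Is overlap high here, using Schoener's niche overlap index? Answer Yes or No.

Yes

Proportions for species 2 (n=206): 24/206=0.1165, 37/206=0.1796, 4/206=0.0194, 45/206=0.2184, 6/206=0.0291, 49/206=0.2379, 30/206=0.1456, 11/206=0.0534
Proportions for species 4 (n=213): 43/213=0.2019, 48/213=0.2254, 3/213=0.0141, 36/213=0.1690, 14/213=0.0657, 21/213=0.0986, 2/213=0.0094, 46/213=0.2160
Σ|p₁ᵢ − p₂ᵢ| = 0.0854 + 0.0458 + 0.0053 + 0.0494 + 0.0366 + 0.1393 + 0.1362 + 0.1626 = 0.6606
D = 1 − ½ × 0.6606 = 1 − 0.33030 = 0.66970
D = 0.66970 > 0.5 → Yes.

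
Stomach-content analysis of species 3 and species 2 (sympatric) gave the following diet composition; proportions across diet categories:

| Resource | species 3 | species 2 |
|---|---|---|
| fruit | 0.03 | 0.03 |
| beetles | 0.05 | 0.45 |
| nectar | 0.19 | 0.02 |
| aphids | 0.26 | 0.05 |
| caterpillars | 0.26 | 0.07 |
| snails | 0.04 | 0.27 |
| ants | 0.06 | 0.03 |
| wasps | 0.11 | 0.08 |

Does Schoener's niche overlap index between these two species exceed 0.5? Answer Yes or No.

No

Σ|p₁ᵢ − p₂ᵢ| = 0.00 + 0.40 + 0.17 + 0.21 + 0.19 + 0.23 + 0.03 + 0.03 = 1.26
D = 1 − ½ × 1.26 = 1 − 0.630 = 0.3700
D = 0.3700 < 0.5 → No.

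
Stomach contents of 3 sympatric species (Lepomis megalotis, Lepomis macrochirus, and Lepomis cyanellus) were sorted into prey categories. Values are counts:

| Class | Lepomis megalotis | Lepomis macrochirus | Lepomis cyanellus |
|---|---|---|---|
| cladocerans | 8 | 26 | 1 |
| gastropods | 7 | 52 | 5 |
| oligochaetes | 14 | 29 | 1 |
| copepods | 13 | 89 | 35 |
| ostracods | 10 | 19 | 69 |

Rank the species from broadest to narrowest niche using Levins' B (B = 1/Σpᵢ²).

Lepomis megalotis > Lepomis macrochirus > Lepomis cyanellus

Proportions for Lepomis megalotis (n=52): 8/52=0.1538, 7/52=0.1346, 14/52=0.2692, 13/52=0.2500, 10/52=0.1923
Proportions for Lepomis macrochirus (n=215): 26/215=0.1209, 52/215=0.2419, 29/215=0.1349, 89/215=0.4140, 19/215=0.0884
Proportions for Lepomis cyanellus (n=111): 1/111=0.0090, 5/111=0.0450, 1/111=0.0090, 35/111=0.3153, 69/111=0.6216
Σp_megaᵢ² = 0.1538² + 0.1346² + 0.2692² + 0.2500² + 0.1923² = 0.023654 + 0.018117 + 0.072469 + 0.062500 + 0.036979 = 0.213719
B_mega = 1 / 0.213719 = 4.6790
Σp_macrᵢ² = 0.1209² + 0.2419² + 0.1349² + 0.4140² + 0.0884² = 0.014617 + 0.058516 + 0.018198 + 0.171396 + 0.007815 = 0.270542
B_macr = 1 / 0.270542 = 3.6963
Σp_cyanᵢ² = 0.0090² + 0.0450² + 0.0090² + 0.3153² + 0.6216² = 0.000081 + 0.002025 + 0.000081 + 0.099414 + 0.386387 = 0.487988
B_cyan = 1 / 0.487988 = 2.0492
Ranking by B (broadest → narrowest): Lepomis megalotis (4.68) > Lepomis macrochirus (3.70) > Lepomis cyanellus (2.05)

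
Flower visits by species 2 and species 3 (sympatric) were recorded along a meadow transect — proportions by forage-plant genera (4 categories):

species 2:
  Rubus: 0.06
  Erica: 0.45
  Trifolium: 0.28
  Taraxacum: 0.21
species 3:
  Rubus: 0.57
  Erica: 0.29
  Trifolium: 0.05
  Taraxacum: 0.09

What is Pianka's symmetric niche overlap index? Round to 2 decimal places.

Σ p₁ᵢp₂ᵢ = 0.0342 + 0.1305 + 0.0140 + 0.0189 = 0.1976
Σp_1ᵢ² = 0.06² + 0.45² + 0.28² + 0.21² = 0.0036 + 0.2025 + 0.0784 + 0.0441 = 0.3286
Σp_2ᵢ² = 0.57² + 0.29² + 0.05² + 0.09² = 0.3249 + 0.0841 + 0.0025 + 0.0081 = 0.4196
O = 0.1976 / √(0.3286 × 0.4196) = 0.1976 / 0.37132 = 0.5322

0.53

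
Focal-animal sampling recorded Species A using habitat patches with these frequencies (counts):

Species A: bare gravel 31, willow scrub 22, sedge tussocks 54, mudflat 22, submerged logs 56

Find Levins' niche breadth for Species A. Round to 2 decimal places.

Proportions for Species A (n=185): 31/185=0.1676, 22/185=0.1189, 54/185=0.2919, 22/185=0.1189, 56/185=0.3027
Σpᵢ² = 0.1676² + 0.1189² + 0.2919² + 0.1189² + 0.3027² = 0.028090 + 0.014137 + 0.085206 + 0.014137 + 0.091627 = 0.233197
B = 1 / 0.233197 = 4.2882

4.29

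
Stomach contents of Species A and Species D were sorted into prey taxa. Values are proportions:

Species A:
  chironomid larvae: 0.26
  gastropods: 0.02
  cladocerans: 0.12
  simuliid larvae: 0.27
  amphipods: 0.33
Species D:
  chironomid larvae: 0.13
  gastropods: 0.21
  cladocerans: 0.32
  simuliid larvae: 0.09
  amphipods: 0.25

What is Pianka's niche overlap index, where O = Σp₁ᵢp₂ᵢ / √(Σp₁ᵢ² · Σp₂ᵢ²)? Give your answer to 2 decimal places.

0.74

Σ p₁ᵢp₂ᵢ = 0.0338 + 0.0042 + 0.0384 + 0.0243 + 0.0825 = 0.1832
Σp_1ᵢ² = 0.26² + 0.02² + 0.12² + 0.27² + 0.33² = 0.0676 + 0.0004 + 0.0144 + 0.0729 + 0.1089 = 0.2642
Σp_2ᵢ² = 0.13² + 0.21² + 0.32² + 0.09² + 0.25² = 0.0169 + 0.0441 + 0.1024 + 0.0081 + 0.0625 = 0.2340
O = 0.1832 / √(0.2642 × 0.2340) = 0.1832 / 0.24864 = 0.7368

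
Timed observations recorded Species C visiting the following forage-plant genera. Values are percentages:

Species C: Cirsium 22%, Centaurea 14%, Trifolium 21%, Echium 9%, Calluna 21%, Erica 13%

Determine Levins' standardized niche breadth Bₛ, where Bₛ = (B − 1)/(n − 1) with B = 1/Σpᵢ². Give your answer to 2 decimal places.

0.90

Convert percentages to proportions (divide by 100).
Σpᵢ² = 0.22² + 0.14² + 0.21² + 0.09² + 0.21² + 0.13² = 0.0484 + 0.0196 + 0.0441 + 0.0081 + 0.0441 + 0.0169 = 0.1812
B = 1 / 0.1812 = 5.5188
Bₛ = (B − 1)/(n − 1) = (5.5188 − 1)/(6 − 1) = 4.5188/5 = 0.9038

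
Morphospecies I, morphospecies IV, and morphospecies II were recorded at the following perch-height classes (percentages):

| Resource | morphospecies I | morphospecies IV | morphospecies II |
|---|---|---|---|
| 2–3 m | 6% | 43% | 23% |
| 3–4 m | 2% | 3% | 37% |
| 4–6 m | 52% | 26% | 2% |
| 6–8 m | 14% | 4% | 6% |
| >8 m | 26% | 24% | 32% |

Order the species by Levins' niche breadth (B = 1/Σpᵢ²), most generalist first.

morphospecies II > morphospecies IV > morphospecies I

Convert percentages to proportions (divide by 100).
Σp_Iᵢ² = 0.06² + 0.02² + 0.52² + 0.14² + 0.26² = 0.0036 + 0.0004 + 0.2704 + 0.0196 + 0.0676 = 0.3616
B_I = 1 / 0.3616 = 2.7655
Σp_IVᵢ² = 0.43² + 0.03² + 0.26² + 0.04² + 0.24² = 0.1849 + 0.0009 + 0.0676 + 0.0016 + 0.0576 = 0.3126
B_IV = 1 / 0.3126 = 3.1990
Σp_IIᵢ² = 0.23² + 0.37² + 0.02² + 0.06² + 0.32² = 0.0529 + 0.1369 + 0.0004 + 0.0036 + 0.1024 = 0.2962
B_II = 1 / 0.2962 = 3.3761
Ranking by B (broadest → narrowest): morphospecies II (3.38) > morphospecies IV (3.20) > morphospecies I (2.77)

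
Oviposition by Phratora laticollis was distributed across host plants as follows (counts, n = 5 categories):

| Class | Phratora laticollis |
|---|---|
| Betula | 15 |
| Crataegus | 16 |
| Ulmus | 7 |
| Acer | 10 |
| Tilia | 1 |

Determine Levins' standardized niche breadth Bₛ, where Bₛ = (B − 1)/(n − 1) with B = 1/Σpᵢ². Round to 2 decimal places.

0.70

Proportions for Phratora laticollis (n=49): 15/49=0.3061, 16/49=0.3265, 7/49=0.1429, 10/49=0.2041, 1/49=0.0204
Σpᵢ² = 0.3061² + 0.3265² + 0.1429² + 0.2041² + 0.0204² = 0.093697 + 0.106602 + 0.020420 + 0.041657 + 0.000416 = 0.262792
B = 1 / 0.262792 = 3.8053
Bₛ = (B − 1)/(n − 1) = (3.8053 − 1)/(5 − 1) = 2.8053/4 = 0.7013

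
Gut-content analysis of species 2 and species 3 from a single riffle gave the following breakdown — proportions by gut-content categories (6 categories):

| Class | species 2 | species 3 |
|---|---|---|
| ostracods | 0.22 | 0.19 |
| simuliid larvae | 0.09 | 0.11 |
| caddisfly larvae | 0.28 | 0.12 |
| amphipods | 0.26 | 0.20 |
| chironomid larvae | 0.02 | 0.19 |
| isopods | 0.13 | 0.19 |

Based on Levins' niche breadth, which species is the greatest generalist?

species 3

Σp_2ᵢ² = 0.22² + 0.09² + 0.28² + 0.26² + 0.02² + 0.13² = 0.0484 + 0.0081 + 0.0784 + 0.0676 + 0.0004 + 0.0169 = 0.2198
B_2 = 1 / 0.2198 = 4.5496
Σp_3ᵢ² = 0.19² + 0.11² + 0.12² + 0.20² + 0.19² + 0.19² = 0.0361 + 0.0121 + 0.0144 + 0.0400 + 0.0361 + 0.0361 = 0.1748
B_3 = 1 / 0.1748 = 5.7208
Highest B → broadest niche (most generalist): species 3 (B = 5.72).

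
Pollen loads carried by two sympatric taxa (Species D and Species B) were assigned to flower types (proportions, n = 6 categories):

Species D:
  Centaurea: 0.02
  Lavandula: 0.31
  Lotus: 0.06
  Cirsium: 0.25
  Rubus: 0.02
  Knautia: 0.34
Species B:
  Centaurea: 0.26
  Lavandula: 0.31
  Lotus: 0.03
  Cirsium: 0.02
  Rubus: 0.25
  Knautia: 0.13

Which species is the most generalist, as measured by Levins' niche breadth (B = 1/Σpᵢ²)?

Σp_Dᵢ² = 0.02² + 0.31² + 0.06² + 0.25² + 0.02² + 0.34² = 0.0004 + 0.0961 + 0.0036 + 0.0625 + 0.0004 + 0.1156 = 0.2786
B_D = 1 / 0.2786 = 3.5894
Σp_Bᵢ² = 0.26² + 0.31² + 0.03² + 0.02² + 0.25² + 0.13² = 0.0676 + 0.0961 + 0.0009 + 0.0004 + 0.0625 + 0.0169 = 0.2444
B_B = 1 / 0.2444 = 4.0917
Highest B → broadest niche (most generalist): Species B (B = 4.09).

Species B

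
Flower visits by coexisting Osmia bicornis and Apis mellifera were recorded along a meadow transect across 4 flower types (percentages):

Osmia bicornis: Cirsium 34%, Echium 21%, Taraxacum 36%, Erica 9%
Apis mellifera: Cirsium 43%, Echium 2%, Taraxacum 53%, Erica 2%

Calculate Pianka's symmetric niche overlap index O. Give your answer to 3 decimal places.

0.921

Convert percentages to proportions (divide by 100).
Σ p₁ᵢp₂ᵢ = 0.1462 + 0.0042 + 0.1908 + 0.0018 = 0.3430
Σp_1ᵢ² = 0.34² + 0.21² + 0.36² + 0.09² = 0.1156 + 0.0441 + 0.1296 + 0.0081 = 0.2974
Σp_2ᵢ² = 0.43² + 0.02² + 0.53² + 0.02² = 0.1849 + 0.0004 + 0.2809 + 0.0004 = 0.4666
O = 0.3430 / √(0.2974 × 0.4666) = 0.3430 / 0.372514 = 0.92077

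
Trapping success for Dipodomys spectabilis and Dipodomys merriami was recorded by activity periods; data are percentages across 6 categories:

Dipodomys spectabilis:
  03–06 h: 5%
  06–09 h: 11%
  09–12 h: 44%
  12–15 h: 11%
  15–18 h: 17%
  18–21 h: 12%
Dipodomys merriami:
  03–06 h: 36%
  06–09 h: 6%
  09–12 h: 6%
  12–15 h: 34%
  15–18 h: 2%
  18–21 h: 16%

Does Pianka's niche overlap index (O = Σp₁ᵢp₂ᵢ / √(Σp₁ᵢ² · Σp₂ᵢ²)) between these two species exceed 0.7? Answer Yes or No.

No

Convert percentages to proportions (divide by 100).
Σ p₁ᵢp₂ᵢ = 0.0180 + 0.0066 + 0.0264 + 0.0374 + 0.0034 + 0.0192 = 0.1110
Σp_1ᵢ² = 0.05² + 0.11² + 0.44² + 0.11² + 0.17² + 0.12² = 0.0025 + 0.0121 + 0.1936 + 0.0121 + 0.0289 + 0.0144 = 0.2636
Σp_2ᵢ² = 0.36² + 0.06² + 0.06² + 0.34² + 0.02² + 0.16² = 0.1296 + 0.0036 + 0.0036 + 0.1156 + 0.0004 + 0.0256 = 0.2784
O = 0.1110 / √(0.2636 × 0.2784) = 0.1110 / 0.27090 = 0.4097
O = 0.4097 < 0.7 → No.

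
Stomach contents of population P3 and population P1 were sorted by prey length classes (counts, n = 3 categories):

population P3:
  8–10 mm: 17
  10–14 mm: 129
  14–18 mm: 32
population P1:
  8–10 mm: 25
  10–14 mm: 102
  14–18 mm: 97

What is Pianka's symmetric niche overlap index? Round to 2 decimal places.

Proportions for population P3 (n=178): 17/178=0.0955, 129/178=0.7247, 32/178=0.1798
Proportions for population P1 (n=224): 25/224=0.1116, 102/224=0.4554, 97/224=0.4330
Σ p₁ᵢp₂ᵢ = 0.010658 + 0.330028 + 0.077853 = 0.418539
Σp_1ᵢ² = 0.0955² + 0.7247² + 0.1798² = 0.009120 + 0.525190 + 0.032328 = 0.566638
Σp_2ᵢ² = 0.1116² + 0.4554² + 0.4330² = 0.012455 + 0.207389 + 0.187489 = 0.407333
O = 0.418539 / √(0.566638 × 0.407333) = 0.418539 / 0.4804273 = 0.8712

0.87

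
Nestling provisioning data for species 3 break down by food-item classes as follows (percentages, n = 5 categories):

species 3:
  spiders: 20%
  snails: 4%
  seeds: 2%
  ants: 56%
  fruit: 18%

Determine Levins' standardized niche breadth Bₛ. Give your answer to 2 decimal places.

0.39

Convert percentages to proportions (divide by 100).
Σpᵢ² = 0.20² + 0.04² + 0.02² + 0.56² + 0.18² = 0.0400 + 0.0016 + 0.0004 + 0.3136 + 0.0324 = 0.3880
B = 1 / 0.3880 = 2.5773
Bₛ = (B − 1)/(n − 1) = (2.5773 − 1)/(5 − 1) = 1.5773/4 = 0.3943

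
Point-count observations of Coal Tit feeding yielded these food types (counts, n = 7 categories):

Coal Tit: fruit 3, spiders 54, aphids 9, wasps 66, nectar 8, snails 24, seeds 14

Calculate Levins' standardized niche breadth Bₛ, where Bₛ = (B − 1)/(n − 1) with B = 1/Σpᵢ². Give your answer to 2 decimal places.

Proportions for Coal Tit (n=178): 3/178=0.0169, 54/178=0.3034, 9/178=0.0506, 66/178=0.3708, 8/178=0.0449, 24/178=0.1348, 14/178=0.0787
Σpᵢ² = 0.0169² + 0.3034² + 0.0506² + 0.3708² + 0.0449² + 0.1348² + 0.0787² = 0.000286 + 0.092052 + 0.002560 + 0.137493 + 0.002016 + 0.018171 + 0.006194 = 0.258772
B = 1 / 0.258772 = 3.8644
Bₛ = (B − 1)/(n − 1) = (3.8644 − 1)/(7 − 1) = 2.8644/6 = 0.4774

0.48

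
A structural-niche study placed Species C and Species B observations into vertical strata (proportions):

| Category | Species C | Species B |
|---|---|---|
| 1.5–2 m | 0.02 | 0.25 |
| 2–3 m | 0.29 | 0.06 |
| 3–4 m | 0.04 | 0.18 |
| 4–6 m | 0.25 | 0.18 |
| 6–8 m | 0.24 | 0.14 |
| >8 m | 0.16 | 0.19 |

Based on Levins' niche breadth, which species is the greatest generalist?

Σp_Cᵢ² = 0.02² + 0.29² + 0.04² + 0.25² + 0.24² + 0.16² = 0.0004 + 0.0841 + 0.0016 + 0.0625 + 0.0576 + 0.0256 = 0.2318
B_C = 1 / 0.2318 = 4.3141
Σp_Bᵢ² = 0.25² + 0.06² + 0.18² + 0.18² + 0.14² + 0.19² = 0.0625 + 0.0036 + 0.0324 + 0.0324 + 0.0196 + 0.0361 = 0.1866
B_B = 1 / 0.1866 = 5.3591
Highest B → broadest niche (most generalist): Species B (B = 5.36).

Species B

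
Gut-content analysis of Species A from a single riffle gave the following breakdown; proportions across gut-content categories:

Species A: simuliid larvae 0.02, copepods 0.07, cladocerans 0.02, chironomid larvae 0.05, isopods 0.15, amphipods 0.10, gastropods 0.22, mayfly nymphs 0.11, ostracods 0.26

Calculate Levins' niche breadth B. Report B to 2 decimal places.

Σpᵢ² = 0.02² + 0.07² + 0.02² + 0.05² + 0.15² + 0.10² + 0.22² + 0.11² + 0.26² = 0.0004 + 0.0049 + 0.0004 + 0.0025 + 0.0225 + 0.0100 + 0.0484 + 0.0121 + 0.0676 = 0.1688
B = 1 / 0.1688 = 5.9242

5.92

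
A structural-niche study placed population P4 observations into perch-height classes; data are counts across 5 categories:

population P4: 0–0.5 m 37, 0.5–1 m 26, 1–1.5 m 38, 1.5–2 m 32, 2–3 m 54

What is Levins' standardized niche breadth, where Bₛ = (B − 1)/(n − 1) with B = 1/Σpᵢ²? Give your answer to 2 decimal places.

0.93

Proportions for population P4 (n=187): 37/187=0.1979, 26/187=0.1390, 38/187=0.2032, 32/187=0.1711, 54/187=0.2888
Σpᵢ² = 0.1979² + 0.1390² + 0.2032² + 0.1711² + 0.2888² = 0.039164 + 0.019321 + 0.041290 + 0.029275 + 0.083405 = 0.212455
B = 1 / 0.212455 = 4.7069
Bₛ = (B − 1)/(n − 1) = (4.7069 − 1)/(5 − 1) = 3.7069/4 = 0.9267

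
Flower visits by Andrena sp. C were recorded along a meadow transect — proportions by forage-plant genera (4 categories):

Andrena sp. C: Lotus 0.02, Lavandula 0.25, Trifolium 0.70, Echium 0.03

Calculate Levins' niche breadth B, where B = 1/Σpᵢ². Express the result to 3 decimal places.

Σpᵢ² = 0.02² + 0.25² + 0.70² + 0.03² = 0.0004 + 0.0625 + 0.4900 + 0.0009 = 0.5538
B = 1 / 0.5538 = 1.80571

1.806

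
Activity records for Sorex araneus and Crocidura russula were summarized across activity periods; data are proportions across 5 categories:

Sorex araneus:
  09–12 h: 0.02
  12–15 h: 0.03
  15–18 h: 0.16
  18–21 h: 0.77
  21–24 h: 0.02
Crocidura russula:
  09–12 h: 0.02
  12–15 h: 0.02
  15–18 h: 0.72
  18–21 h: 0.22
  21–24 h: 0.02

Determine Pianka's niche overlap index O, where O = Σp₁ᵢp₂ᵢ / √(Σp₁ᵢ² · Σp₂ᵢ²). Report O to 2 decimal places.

0.48

Σ p₁ᵢp₂ᵢ = 0.0004 + 0.0006 + 0.1152 + 0.1694 + 0.0004 = 0.2860
Σp_1ᵢ² = 0.02² + 0.03² + 0.16² + 0.77² + 0.02² = 0.0004 + 0.0009 + 0.0256 + 0.5929 + 0.0004 = 0.6202
Σp_2ᵢ² = 0.02² + 0.02² + 0.72² + 0.22² + 0.02² = 0.0004 + 0.0004 + 0.5184 + 0.0484 + 0.0004 = 0.5680
O = 0.2860 / √(0.6202 × 0.5680) = 0.2860 / 0.59353 = 0.4819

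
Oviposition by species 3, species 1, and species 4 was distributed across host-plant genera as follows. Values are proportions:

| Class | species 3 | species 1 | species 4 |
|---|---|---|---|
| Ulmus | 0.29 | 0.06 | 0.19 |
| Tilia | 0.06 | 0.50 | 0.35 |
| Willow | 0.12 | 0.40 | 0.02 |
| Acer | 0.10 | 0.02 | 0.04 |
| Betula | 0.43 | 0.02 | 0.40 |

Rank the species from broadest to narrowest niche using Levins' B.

Σp_3ᵢ² = 0.29² + 0.06² + 0.12² + 0.10² + 0.43² = 0.0841 + 0.0036 + 0.0144 + 0.0100 + 0.1849 = 0.2970
B_3 = 1 / 0.2970 = 3.3670
Σp_1ᵢ² = 0.06² + 0.50² + 0.40² + 0.02² + 0.02² = 0.0036 + 0.2500 + 0.1600 + 0.0004 + 0.0004 = 0.4144
B_1 = 1 / 0.4144 = 2.4131
Σp_4ᵢ² = 0.19² + 0.35² + 0.02² + 0.04² + 0.40² = 0.0361 + 0.1225 + 0.0004 + 0.0016 + 0.1600 = 0.3206
B_4 = 1 / 0.3206 = 3.1192
Ranking by B (broadest → narrowest): species 3 (3.37) > species 4 (3.12) > species 1 (2.41)

species 3 > species 4 > species 1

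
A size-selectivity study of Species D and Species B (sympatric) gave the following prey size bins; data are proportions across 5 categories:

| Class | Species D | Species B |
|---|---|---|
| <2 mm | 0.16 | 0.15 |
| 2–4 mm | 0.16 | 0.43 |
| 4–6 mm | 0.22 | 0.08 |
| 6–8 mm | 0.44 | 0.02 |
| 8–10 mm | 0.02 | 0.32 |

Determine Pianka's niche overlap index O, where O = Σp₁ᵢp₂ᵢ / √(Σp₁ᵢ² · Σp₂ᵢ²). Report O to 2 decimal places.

0.41

Σ p₁ᵢp₂ᵢ = 0.0240 + 0.0688 + 0.0176 + 0.0088 + 0.0064 = 0.1256
Σp_1ᵢ² = 0.16² + 0.16² + 0.22² + 0.44² + 0.02² = 0.0256 + 0.0256 + 0.0484 + 0.1936 + 0.0004 = 0.2936
Σp_2ᵢ² = 0.15² + 0.43² + 0.08² + 0.02² + 0.32² = 0.0225 + 0.1849 + 0.0064 + 0.0004 + 0.1024 = 0.3166
O = 0.1256 / √(0.2936 × 0.3166) = 0.1256 / 0.30488 = 0.4120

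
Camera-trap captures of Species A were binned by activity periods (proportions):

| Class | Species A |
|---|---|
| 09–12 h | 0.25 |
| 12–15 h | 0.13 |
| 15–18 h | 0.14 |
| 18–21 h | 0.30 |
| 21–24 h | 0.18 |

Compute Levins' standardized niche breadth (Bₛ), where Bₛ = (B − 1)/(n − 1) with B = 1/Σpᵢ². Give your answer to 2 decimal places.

0.88

Σpᵢ² = 0.25² + 0.13² + 0.14² + 0.30² + 0.18² = 0.0625 + 0.0169 + 0.0196 + 0.0900 + 0.0324 = 0.2214
B = 1 / 0.2214 = 4.5167
Bₛ = (B − 1)/(n − 1) = (4.5167 − 1)/(5 − 1) = 3.5167/4 = 0.8792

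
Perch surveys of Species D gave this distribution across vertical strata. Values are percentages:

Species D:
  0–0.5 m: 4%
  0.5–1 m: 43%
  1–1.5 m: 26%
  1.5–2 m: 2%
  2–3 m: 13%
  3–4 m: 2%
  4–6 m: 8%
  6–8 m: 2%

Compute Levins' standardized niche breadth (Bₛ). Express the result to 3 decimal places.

0.370

Convert percentages to proportions (divide by 100).
Σpᵢ² = 0.04² + 0.43² + 0.26² + 0.02² + 0.13² + 0.02² + 0.08² + 0.02² = 0.0016 + 0.1849 + 0.0676 + 0.0004 + 0.0169 + 0.0004 + 0.0064 + 0.0004 = 0.2786
B = 1 / 0.2786 = 3.58938
Bₛ = (B − 1)/(n − 1) = (3.58938 − 1)/(8 − 1) = 2.58938/7 = 0.36991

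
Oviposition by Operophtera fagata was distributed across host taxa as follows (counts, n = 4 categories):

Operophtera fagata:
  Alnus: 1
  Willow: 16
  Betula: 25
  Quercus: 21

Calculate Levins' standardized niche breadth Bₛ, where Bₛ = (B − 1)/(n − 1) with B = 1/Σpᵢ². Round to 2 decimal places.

Proportions for Operophtera fagata (n=63): 1/63=0.0159, 16/63=0.2540, 25/63=0.3968, 21/63=0.3333
Σpᵢ² = 0.0159² + 0.2540² + 0.3968² + 0.3333² = 0.000253 + 0.064516 + 0.157450 + 0.111089 = 0.333308
B = 1 / 0.333308 = 3.0002
Bₛ = (B − 1)/(n − 1) = (3.0002 − 1)/(4 − 1) = 2.0002/3 = 0.6667

0.67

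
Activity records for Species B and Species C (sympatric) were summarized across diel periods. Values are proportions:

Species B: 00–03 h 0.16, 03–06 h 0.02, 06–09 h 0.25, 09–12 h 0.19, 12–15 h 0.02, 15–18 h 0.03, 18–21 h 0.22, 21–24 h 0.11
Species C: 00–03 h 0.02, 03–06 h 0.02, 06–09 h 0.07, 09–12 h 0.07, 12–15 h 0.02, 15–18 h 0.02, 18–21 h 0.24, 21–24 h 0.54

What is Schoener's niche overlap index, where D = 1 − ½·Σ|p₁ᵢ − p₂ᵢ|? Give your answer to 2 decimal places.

0.55

Σ|p₁ᵢ − p₂ᵢ| = 0.14 + 0.00 + 0.18 + 0.12 + 0.00 + 0.01 + 0.02 + 0.43 = 0.90
D = 1 − ½ × 0.90 = 1 − 0.450 = 0.5500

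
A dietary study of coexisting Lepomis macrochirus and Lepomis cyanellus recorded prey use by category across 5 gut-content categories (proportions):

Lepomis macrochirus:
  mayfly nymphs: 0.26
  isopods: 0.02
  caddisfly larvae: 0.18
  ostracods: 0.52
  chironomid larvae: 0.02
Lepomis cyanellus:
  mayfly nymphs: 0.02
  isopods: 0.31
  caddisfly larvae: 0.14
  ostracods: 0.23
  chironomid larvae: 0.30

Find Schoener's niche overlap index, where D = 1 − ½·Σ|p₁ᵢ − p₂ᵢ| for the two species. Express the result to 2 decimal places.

Σ|p₁ᵢ − p₂ᵢ| = 0.24 + 0.29 + 0.04 + 0.29 + 0.28 = 1.14
D = 1 − ½ × 1.14 = 1 − 0.570 = 0.4300

0.43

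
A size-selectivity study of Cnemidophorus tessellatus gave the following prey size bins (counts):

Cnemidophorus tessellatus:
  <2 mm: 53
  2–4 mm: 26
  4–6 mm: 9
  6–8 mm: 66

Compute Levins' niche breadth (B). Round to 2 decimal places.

Proportions for Cnemidophorus tessellatus (n=154): 53/154=0.3442, 26/154=0.1688, 9/154=0.0584, 66/154=0.4286
Σpᵢ² = 0.3442² + 0.1688² + 0.0584² + 0.4286² = 0.118474 + 0.028493 + 0.003411 + 0.183698 = 0.334076
B = 1 / 0.334076 = 2.9933

2.99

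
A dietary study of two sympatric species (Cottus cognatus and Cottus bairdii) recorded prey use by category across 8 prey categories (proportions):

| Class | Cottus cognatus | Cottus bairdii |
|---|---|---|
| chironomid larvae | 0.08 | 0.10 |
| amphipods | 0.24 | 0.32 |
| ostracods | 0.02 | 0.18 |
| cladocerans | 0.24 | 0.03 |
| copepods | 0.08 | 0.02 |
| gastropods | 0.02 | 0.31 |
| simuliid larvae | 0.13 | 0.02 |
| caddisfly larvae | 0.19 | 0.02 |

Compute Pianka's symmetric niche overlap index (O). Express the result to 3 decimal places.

0.522

Σ p₁ᵢp₂ᵢ = 0.0080 + 0.0768 + 0.0036 + 0.0072 + 0.0016 + 0.0062 + 0.0026 + 0.0038 = 0.1098
Σp_1ᵢ² = 0.08² + 0.24² + 0.02² + 0.24² + 0.08² + 0.02² + 0.13² + 0.19² = 0.0064 + 0.0576 + 0.0004 + 0.0576 + 0.0064 + 0.0004 + 0.0169 + 0.0361 = 0.1818
Σp_2ᵢ² = 0.10² + 0.32² + 0.18² + 0.03² + 0.02² + 0.31² + 0.02² + 0.02² = 0.0100 + 0.1024 + 0.0324 + 0.0009 + 0.0004 + 0.0961 + 0.0004 + 0.0004 = 0.2430
O = 0.1098 / √(0.1818 × 0.2430) = 0.1098 / 0.210184 = 0.52240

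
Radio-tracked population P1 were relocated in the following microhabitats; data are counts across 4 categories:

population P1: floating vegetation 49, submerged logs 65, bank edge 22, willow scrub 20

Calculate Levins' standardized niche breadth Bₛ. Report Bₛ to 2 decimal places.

0.75

Proportions for population P1 (n=156): 49/156=0.3141, 65/156=0.4167, 22/156=0.1410, 20/156=0.1282
Σpᵢ² = 0.3141² + 0.4167² + 0.1410² + 0.1282² = 0.098659 + 0.173639 + 0.019881 + 0.016435 = 0.308614
B = 1 / 0.308614 = 3.2403
Bₛ = (B − 1)/(n − 1) = (3.2403 − 1)/(4 − 1) = 2.2403/3 = 0.7468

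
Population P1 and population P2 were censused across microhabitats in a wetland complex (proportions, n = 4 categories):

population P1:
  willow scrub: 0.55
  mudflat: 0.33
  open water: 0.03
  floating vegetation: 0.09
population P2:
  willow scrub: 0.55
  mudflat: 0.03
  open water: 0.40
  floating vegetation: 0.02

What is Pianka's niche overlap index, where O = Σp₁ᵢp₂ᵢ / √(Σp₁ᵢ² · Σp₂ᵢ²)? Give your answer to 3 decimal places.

Σ p₁ᵢp₂ᵢ = 0.3025 + 0.0099 + 0.0120 + 0.0018 = 0.3262
Σp_1ᵢ² = 0.55² + 0.33² + 0.03² + 0.09² = 0.3025 + 0.1089 + 0.0009 + 0.0081 = 0.4204
Σp_2ᵢ² = 0.55² + 0.03² + 0.40² + 0.02² = 0.3025 + 0.0009 + 0.1600 + 0.0004 = 0.4638
O = 0.3262 / √(0.4204 × 0.4638) = 0.3262 / 0.441567 = 0.73873

0.739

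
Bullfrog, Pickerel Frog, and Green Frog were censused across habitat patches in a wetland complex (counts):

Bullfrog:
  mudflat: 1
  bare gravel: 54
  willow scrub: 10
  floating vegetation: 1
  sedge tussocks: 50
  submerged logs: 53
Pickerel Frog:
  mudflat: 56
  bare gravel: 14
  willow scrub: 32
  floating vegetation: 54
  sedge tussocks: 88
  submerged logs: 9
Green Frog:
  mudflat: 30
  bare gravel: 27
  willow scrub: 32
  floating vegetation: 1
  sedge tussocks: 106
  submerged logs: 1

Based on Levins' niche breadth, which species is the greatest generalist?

Pickerel Frog

Proportions for Bullfrog (n=169): 1/169=0.0059, 54/169=0.3195, 10/169=0.0592, 1/169=0.0059, 50/169=0.2959, 53/169=0.3136
Proportions for Pickerel Frog (n=253): 56/253=0.2213, 14/253=0.0553, 32/253=0.1265, 54/253=0.2134, 88/253=0.3478, 9/253=0.0356
Proportions for Green Frog (n=197): 30/197=0.1523, 27/197=0.1371, 32/197=0.1624, 1/197=0.0051, 106/197=0.5381, 1/197=0.0051
Σp_Bullᵢ² = 0.0059² + 0.3195² + 0.0592² + 0.0059² + 0.2959² + 0.3136² = 0.000035 + 0.102080 + 0.003505 + 0.000035 + 0.087557 + 0.098345 = 0.291557
B_Bull = 1 / 0.291557 = 3.4299
Σp_Pickᵢ² = 0.2213² + 0.0553² + 0.1265² + 0.2134² + 0.3478² + 0.0356² = 0.048974 + 0.003058 + 0.016002 + 0.045540 + 0.120965 + 0.001267 = 0.235806
B_Pick = 1 / 0.235806 = 4.2408
Σp_Greeᵢ² = 0.1523² + 0.1371² + 0.1624² + 0.0051² + 0.5381² + 0.0051² = 0.023195 + 0.018796 + 0.026374 + 0.000026 + 0.289552 + 0.000026 = 0.357969
B_Gree = 1 / 0.357969 = 2.7935
Highest B → broadest niche (most generalist): Pickerel Frog (B = 4.24).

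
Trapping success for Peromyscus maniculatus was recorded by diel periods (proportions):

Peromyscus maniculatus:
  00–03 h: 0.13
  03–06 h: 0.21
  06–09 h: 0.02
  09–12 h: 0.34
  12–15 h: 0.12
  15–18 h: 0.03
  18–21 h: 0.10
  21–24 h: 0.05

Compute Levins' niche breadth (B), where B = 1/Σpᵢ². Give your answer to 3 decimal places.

4.883

Σpᵢ² = 0.13² + 0.21² + 0.02² + 0.34² + 0.12² + 0.03² + 0.10² + 0.05² = 0.0169 + 0.0441 + 0.0004 + 0.1156 + 0.0144 + 0.0009 + 0.0100 + 0.0025 = 0.2048
B = 1 / 0.2048 = 4.88281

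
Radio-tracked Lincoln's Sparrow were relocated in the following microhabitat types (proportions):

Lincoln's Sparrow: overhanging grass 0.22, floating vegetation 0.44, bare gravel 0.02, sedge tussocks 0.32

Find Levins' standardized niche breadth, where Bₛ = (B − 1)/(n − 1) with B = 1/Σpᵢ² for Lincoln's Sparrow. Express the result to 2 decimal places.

Σpᵢ² = 0.22² + 0.44² + 0.02² + 0.32² = 0.0484 + 0.1936 + 0.0004 + 0.1024 = 0.3448
B = 1 / 0.3448 = 2.9002
Bₛ = (B − 1)/(n − 1) = (2.9002 − 1)/(4 − 1) = 1.9002/3 = 0.6334

0.63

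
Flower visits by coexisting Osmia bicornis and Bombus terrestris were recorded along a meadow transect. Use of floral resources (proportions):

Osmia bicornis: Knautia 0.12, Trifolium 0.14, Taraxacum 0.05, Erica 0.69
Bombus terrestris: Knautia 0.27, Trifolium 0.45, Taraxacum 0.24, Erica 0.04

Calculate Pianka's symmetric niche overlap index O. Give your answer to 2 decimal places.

Σ p₁ᵢp₂ᵢ = 0.0324 + 0.0630 + 0.0120 + 0.0276 = 0.1350
Σp_1ᵢ² = 0.12² + 0.14² + 0.05² + 0.69² = 0.0144 + 0.0196 + 0.0025 + 0.4761 = 0.5126
Σp_2ᵢ² = 0.27² + 0.45² + 0.24² + 0.04² = 0.0729 + 0.2025 + 0.0576 + 0.0016 = 0.3346
O = 0.1350 / √(0.5126 × 0.3346) = 0.1350 / 0.41414 = 0.3260

0.33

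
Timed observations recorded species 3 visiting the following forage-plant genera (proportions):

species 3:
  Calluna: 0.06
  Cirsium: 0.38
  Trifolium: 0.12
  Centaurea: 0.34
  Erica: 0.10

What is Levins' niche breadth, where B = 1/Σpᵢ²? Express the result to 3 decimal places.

Σpᵢ² = 0.06² + 0.38² + 0.12² + 0.34² + 0.10² = 0.0036 + 0.1444 + 0.0144 + 0.1156 + 0.0100 = 0.2880
B = 1 / 0.2880 = 3.47222

3.472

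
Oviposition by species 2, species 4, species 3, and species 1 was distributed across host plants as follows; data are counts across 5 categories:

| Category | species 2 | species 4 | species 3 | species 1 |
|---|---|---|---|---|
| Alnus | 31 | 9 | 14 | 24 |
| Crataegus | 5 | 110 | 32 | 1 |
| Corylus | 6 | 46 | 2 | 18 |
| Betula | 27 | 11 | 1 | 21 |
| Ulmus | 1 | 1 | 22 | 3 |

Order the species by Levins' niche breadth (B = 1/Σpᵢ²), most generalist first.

Proportions for species 2 (n=70): 31/70=0.4429, 5/70=0.0714, 6/70=0.0857, 27/70=0.3857, 1/70=0.0143
Proportions for species 4 (n=177): 9/177=0.0508, 110/177=0.6215, 46/177=0.2599, 11/177=0.0621, 1/177=0.0056
Proportions for species 3 (n=71): 14/71=0.1972, 32/71=0.4507, 2/71=0.0282, 1/71=0.0141, 22/71=0.3099
Proportions for species 1 (n=67): 24/67=0.3582, 1/67=0.0149, 18/67=0.2687, 21/67=0.3134, 3/67=0.0448
Σp_2ᵢ² = 0.4429² + 0.0714² + 0.0857² + 0.3857² + 0.0143² = 0.196160 + 0.005098 + 0.007344 + 0.148764 + 0.000204 = 0.357570
B_2 = 1 / 0.357570 = 2.7967
Σp_4ᵢ² = 0.0508² + 0.6215² + 0.2599² + 0.0621² + 0.0056² = 0.002581 + 0.386262 + 0.067548 + 0.003856 + 0.000031 = 0.460278
B_4 = 1 / 0.460278 = 2.1726
Σp_3ᵢ² = 0.1972² + 0.4507² + 0.0282² + 0.0141² + 0.3099² = 0.038888 + 0.203130 + 0.000795 + 0.000199 + 0.096038 = 0.339050
B_3 = 1 / 0.339050 = 2.9494
Σp_1ᵢ² = 0.3582² + 0.0149² + 0.2687² + 0.3134² + 0.0448² = 0.128307 + 0.000222 + 0.072200 + 0.098220 + 0.002007 = 0.300956
B_1 = 1 / 0.300956 = 3.3227
Ranking by B (broadest → narrowest): species 1 (3.32) > species 3 (2.95) > species 2 (2.80) > species 4 (2.17)

species 1 > species 3 > species 2 > species 4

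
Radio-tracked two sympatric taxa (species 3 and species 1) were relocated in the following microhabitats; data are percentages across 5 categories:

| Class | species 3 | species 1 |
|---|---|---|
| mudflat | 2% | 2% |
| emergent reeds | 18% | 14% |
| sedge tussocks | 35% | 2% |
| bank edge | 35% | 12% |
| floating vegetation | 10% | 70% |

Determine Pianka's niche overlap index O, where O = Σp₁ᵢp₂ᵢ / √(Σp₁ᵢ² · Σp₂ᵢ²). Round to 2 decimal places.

Convert percentages to proportions (divide by 100).
Σ p₁ᵢp₂ᵢ = 0.0004 + 0.0252 + 0.0070 + 0.0420 + 0.0700 = 0.1446
Σp_1ᵢ² = 0.02² + 0.18² + 0.35² + 0.35² + 0.10² = 0.0004 + 0.0324 + 0.1225 + 0.1225 + 0.0100 = 0.2878
Σp_2ᵢ² = 0.02² + 0.14² + 0.02² + 0.12² + 0.70² = 0.0004 + 0.0196 + 0.0004 + 0.0144 + 0.4900 = 0.5248
O = 0.1446 / √(0.2878 × 0.5248) = 0.1446 / 0.38864 = 0.3721

0.37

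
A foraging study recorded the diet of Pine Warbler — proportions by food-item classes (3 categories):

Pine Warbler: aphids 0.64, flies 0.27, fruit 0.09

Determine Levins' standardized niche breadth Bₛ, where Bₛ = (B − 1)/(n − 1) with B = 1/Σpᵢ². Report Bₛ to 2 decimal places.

0.52

Σpᵢ² = 0.64² + 0.27² + 0.09² = 0.4096 + 0.0729 + 0.0081 = 0.4906
B = 1 / 0.4906 = 2.0383
Bₛ = (B − 1)/(n − 1) = (2.0383 − 1)/(3 − 1) = 1.0383/2 = 0.5192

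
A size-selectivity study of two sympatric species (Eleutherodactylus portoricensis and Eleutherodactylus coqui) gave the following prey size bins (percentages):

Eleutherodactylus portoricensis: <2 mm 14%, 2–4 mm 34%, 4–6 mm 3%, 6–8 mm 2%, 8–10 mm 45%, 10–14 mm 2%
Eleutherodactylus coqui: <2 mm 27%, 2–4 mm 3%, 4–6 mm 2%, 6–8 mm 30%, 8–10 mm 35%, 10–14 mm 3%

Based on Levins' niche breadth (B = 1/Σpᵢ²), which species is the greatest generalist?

Eleutherodactylus coqui

Convert percentages to proportions (divide by 100).
Σp_portᵢ² = 0.14² + 0.34² + 0.03² + 0.02² + 0.45² + 0.02² = 0.0196 + 0.1156 + 0.0009 + 0.0004 + 0.2025 + 0.0004 = 0.3394
B_port = 1 / 0.3394 = 2.9464
Σp_coquᵢ² = 0.27² + 0.03² + 0.02² + 0.30² + 0.35² + 0.03² = 0.0729 + 0.0009 + 0.0004 + 0.0900 + 0.1225 + 0.0009 = 0.2876
B_coqu = 1 / 0.2876 = 3.4771
Highest B → broadest niche (most generalist): Eleutherodactylus coqui (B = 3.48).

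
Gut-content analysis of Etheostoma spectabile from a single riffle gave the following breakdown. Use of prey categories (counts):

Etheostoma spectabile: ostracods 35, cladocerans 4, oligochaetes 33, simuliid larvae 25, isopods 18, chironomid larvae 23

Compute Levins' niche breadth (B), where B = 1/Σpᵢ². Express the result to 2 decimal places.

Proportions for Etheostoma spectabile (n=138): 35/138=0.2536, 4/138=0.0290, 33/138=0.2391, 25/138=0.1812, 18/138=0.1304, 23/138=0.1667
Σpᵢ² = 0.2536² + 0.0290² + 0.2391² + 0.1812² + 0.1304² + 0.1667² = 0.064313 + 0.000841 + 0.057169 + 0.032833 + 0.017004 + 0.027789 = 0.199949
B = 1 / 0.199949 = 5.0013

5.00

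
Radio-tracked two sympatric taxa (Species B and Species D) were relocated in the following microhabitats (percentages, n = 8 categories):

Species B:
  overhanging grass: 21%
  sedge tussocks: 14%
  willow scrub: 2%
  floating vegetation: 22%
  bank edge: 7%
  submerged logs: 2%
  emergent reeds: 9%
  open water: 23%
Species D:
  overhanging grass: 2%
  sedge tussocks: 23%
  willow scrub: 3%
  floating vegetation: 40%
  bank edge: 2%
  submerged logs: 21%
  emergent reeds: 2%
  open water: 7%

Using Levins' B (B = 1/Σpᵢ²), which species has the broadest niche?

Species B

Convert percentages to proportions (divide by 100).
Σp_Bᵢ² = 0.21² + 0.14² + 0.02² + 0.22² + 0.07² + 0.02² + 0.09² + 0.23² = 0.0441 + 0.0196 + 0.0004 + 0.0484 + 0.0049 + 0.0004 + 0.0081 + 0.0529 = 0.1788
B_B = 1 / 0.1788 = 5.5928
Σp_Dᵢ² = 0.02² + 0.23² + 0.03² + 0.40² + 0.02² + 0.21² + 0.02² + 0.07² = 0.0004 + 0.0529 + 0.0009 + 0.1600 + 0.0004 + 0.0441 + 0.0004 + 0.0049 = 0.2640
B_D = 1 / 0.2640 = 3.7879
Highest B → broadest niche (most generalist): Species B (B = 5.59).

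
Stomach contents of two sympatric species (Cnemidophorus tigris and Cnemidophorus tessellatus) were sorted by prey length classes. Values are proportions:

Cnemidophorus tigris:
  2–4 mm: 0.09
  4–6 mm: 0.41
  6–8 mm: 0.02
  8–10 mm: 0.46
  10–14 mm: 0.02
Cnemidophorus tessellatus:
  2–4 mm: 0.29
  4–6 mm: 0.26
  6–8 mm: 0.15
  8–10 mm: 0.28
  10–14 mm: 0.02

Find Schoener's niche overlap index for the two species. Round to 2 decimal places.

0.67

Σ|p₁ᵢ − p₂ᵢ| = 0.20 + 0.15 + 0.13 + 0.18 + 0.00 = 0.66
D = 1 − ½ × 0.66 = 1 − 0.330 = 0.6700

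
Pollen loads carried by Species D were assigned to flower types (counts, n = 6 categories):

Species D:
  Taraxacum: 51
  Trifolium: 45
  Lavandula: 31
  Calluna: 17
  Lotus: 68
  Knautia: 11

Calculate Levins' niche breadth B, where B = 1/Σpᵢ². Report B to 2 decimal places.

Proportions for Species D (n=223): 51/223=0.2287, 45/223=0.2018, 31/223=0.1390, 17/223=0.0762, 68/223=0.3049, 11/223=0.0493
Σpᵢ² = 0.2287² + 0.2018² + 0.1390² + 0.0762² + 0.3049² + 0.0493² = 0.052304 + 0.040723 + 0.019321 + 0.005806 + 0.092964 + 0.002430 = 0.213548
B = 1 / 0.213548 = 4.6828

4.68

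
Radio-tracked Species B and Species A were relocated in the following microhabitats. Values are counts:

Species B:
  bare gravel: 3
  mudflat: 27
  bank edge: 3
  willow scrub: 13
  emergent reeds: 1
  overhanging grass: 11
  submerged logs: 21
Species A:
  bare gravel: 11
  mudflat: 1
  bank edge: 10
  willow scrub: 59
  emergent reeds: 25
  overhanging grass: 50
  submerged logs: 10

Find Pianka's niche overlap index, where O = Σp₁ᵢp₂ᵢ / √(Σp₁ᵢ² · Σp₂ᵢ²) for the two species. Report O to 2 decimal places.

Proportions for Species B (n=79): 3/79=0.0380, 27/79=0.3418, 3/79=0.0380, 13/79=0.1646, 1/79=0.0127, 11/79=0.1392, 21/79=0.2658
Proportions for Species A (n=166): 11/166=0.0663, 1/166=0.0060, 10/166=0.0602, 59/166=0.3554, 25/166=0.1506, 50/166=0.3012, 10/166=0.0602
Σ p₁ᵢp₂ᵢ = 0.002519 + 0.002051 + 0.002288 + 0.058499 + 0.001913 + 0.041927 + 0.016001 = 0.125198
Σp_1ᵢ² = 0.0380² + 0.3418² + 0.0380² + 0.1646² + 0.0127² + 0.1392² + 0.2658² = 0.001444 + 0.116827 + 0.001444 + 0.027093 + 0.000161 + 0.019377 + 0.070650 = 0.236996
Σp_2ᵢ² = 0.0663² + 0.0060² + 0.0602² + 0.3554² + 0.1506² + 0.3012² + 0.0602² = 0.004396 + 0.000036 + 0.003624 + 0.126309 + 0.022680 + 0.090721 + 0.003624 = 0.251390
O = 0.125198 / √(0.236996 × 0.251390) = 0.125198 / 0.2440869 = 0.5129

0.51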